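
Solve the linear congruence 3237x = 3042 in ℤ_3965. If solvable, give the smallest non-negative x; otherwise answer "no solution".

First find gcd(3237, 3965):
3965 = 1×3237 + 728
3237 = 4×728 + 325
728 = 2×325 + 78
325 = 4×78 + 13
78 = 6×13 + 0
gcd = 13 and 13 | 3042, so solutions exist. Divide through by 13: 249x ≡ 234 (mod 305).
Now find 249⁻¹ mod 305:
305 = 1×249 + 56
249 = 4×56 + 25
56 = 2×25 + 6
25 = 4×6 + 1
6 = 6×1 + 0
Back-substitute:
1 = 25 − 4·6
1 = −4·56 + 9·25
1 = 9·249 − 40·56
1 = −40·305 + 49·249
So 249⁻¹ ≡ 49 (mod 305).
Then x ≡ 49·234 ≡ 181 (mod 305); the smallest non-negative solution is x = 181.

181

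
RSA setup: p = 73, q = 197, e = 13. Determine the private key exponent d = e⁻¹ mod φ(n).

φ(n) = (p−1)(q−1) = 72·196 = 14112.
Need d with 13·d ≡ 1 (mod 14112). Apply the extended Euclidean algorithm:
14112 = 1085×13 + 7
13 = 1×7 + 6
7 = 1×6 + 1
6 = 6×1 + 0
Back-substitute:
1 = 7 − 6
1 = −13 + 2·7
1 = 2·14112 − 2171·13
So 13·(-2171) ≡ 1 (mod 14112), hence d ≡ -2171 ≡ 11941 (mod 14112).

11941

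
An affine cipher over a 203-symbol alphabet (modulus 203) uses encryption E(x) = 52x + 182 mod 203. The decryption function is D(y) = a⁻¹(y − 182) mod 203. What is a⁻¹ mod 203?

Extended Euclidean algorithm:
203 = 3×52 + 47
52 = 1×47 + 5
47 = 9×5 + 2
5 = 2×2 + 1
2 = 2×1 + 0
Since gcd(52, 203) = 1, back-substitute to write 1 as a combination:
1 = 5 − 2·2
1 = −2·47 + 19·5
1 = 19·52 − 21·47
1 = −21·203 + 82·52
So 52·82 ≡ 1 (mod 203).

82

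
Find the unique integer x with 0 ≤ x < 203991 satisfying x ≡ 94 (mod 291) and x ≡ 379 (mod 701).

Write x = 94 + 291·k. Then 291·k ≡ 379 − 94 ≡ 285 (mod 701).
Need 291⁻¹ mod 701. Extended Euclid on (701, 291):
701 = 2·291 + 119
291 = 2·119 + 53
119 = 2·53 + 13
53 = 4·13 + 1
13 = 13·1 + 0
Back-substitute:
1 = 53 − 4·13
1 = −4·119 + 9·53
1 = 9·291 − 22·119
1 = −22·701 + 53·291
291⁻¹ ≡ 53 (mod 701), so k ≡ 53·285 ≡ 384 (mod 701).
x = 94 + 291·384 = 111838.

111838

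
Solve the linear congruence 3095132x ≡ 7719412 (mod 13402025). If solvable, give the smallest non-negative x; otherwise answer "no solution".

6077291

First find gcd(3095132, 13402025):
13402025 = 4×3095132 + 1021497
3095132 = 3×1021497 + 30641
1021497 = 33×30641 + 10344
30641 = 2×10344 + 9953
10344 = 1×9953 + 391
9953 = 25×391 + 178
391 = 2×178 + 35
178 = 5×35 + 3
35 = 11×3 + 2
3 = 1×2 + 1
2 = 2×1 + 0
gcd = 1, so a unique solution mod 13402025 exists.
Back-substitute for the Bézout coefficients:
1 = 3 − 2
1 = −35 + 12·3
1 = 12·178 − 61·35
1 = −61·391 + 134·178
1 = 134·9953 − 3411·391
1 = −3411·10344 + 3545·9953
1 = 3545·30641 − 10501·10344
1 = −10501·1021497 + 350078·30641
1 = 350078·3095132 − 1060735·1021497
1 = −1060735·13402025 + 4593018·3095132
So 3095132·(4593018) ≡ 1 (mod 13402025), giving 3095132⁻¹ ≡ 4593018.
x ≡ 3095132⁻¹·7719412 ≡ 4593018·7719412 ≡ 6077291 (mod 13402025).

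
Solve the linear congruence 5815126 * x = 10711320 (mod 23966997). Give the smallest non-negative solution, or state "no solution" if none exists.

17173065

First find gcd(5815126, 23966997):
23966997 = 4×5815126 + 706493
5815126 = 8×706493 + 163182
706493 = 4×163182 + 53765
163182 = 3×53765 + 1887
53765 = 28×1887 + 929
1887 = 2×929 + 29
929 = 32×29 + 1
29 = 29×1 + 0
gcd = 1, so a unique solution mod 23966997 exists.
Back-substitute for the Bézout coefficients:
1 = 929 − 32·29
1 = −32·1887 + 65·929
1 = 65·53765 − 1852·1887
1 = −1852·163182 + 5621·53765
1 = 5621·706493 − 24336·163182
1 = −24336·5815126 + 200309·706493
1 = 200309·23966997 − 825572·5815126
So 5815126·(-825572) ≡ 1 (mod 23966997), giving 5815126⁻¹ ≡ 23141425.
x ≡ 5815126⁻¹·10711320 ≡ 23141425·10711320 ≡ 17173065 (mod 23966997).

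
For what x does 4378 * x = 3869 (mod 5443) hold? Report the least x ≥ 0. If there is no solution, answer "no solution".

First find gcd(4378, 5443):
5443 = 1*4378 + 1065
4378 = 4*1065 + 118
1065 = 9*118 + 3
118 = 39*3 + 1
3 = 3*1 + 0
gcd = 1, so a unique solution mod 5443 exists.
Back-substitute for the Bézout coefficients:
1 = 118 − 39·3
1 = −39·1065 + 352·118
1 = 352·4378 − 1447·1065
1 = −1447·5443 + 1799·4378
So 4378·(1799) ≡ 1 (mod 5443), giving 4378⁻¹ ≡ 1799.
x ≡ 4378⁻¹·3869 ≡ 1799·3869 ≡ 4177 (mod 5443).

4177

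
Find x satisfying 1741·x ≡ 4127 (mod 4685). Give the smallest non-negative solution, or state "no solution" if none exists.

First find gcd(1741, 4685):
4685 = 2×1741 + 1203
1741 = 1×1203 + 538
1203 = 2×538 + 127
538 = 4×127 + 30
127 = 4×30 + 7
30 = 4×7 + 2
7 = 3×2 + 1
2 = 2×1 + 0
gcd = 1, so a unique solution mod 4685 exists.
Back-substitute for the Bézout coefficients:
1 = 7 − 3·2
1 = −3·30 + 13·7
1 = 13·127 − 55·30
1 = −55·538 + 233·127
1 = 233·1203 − 521·538
1 = −521·1741 + 754·1203
1 = 754·4685 − 2029·1741
So 1741·(-2029) ≡ 1 (mod 4685), giving 1741⁻¹ ≡ 2656.
x ≡ 1741⁻¹·4127 ≡ 2656·4127 ≡ 3097 (mod 4685).

3097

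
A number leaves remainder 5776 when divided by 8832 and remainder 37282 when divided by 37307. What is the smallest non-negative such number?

8767120

Write x = 5776 + 8832·k. Then 8832·k ≡ 37282 − 5776 ≡ 31506 (mod 37307).
Need 8832⁻¹ mod 37307. Extended Euclid on (37307, 8832):
37307 = 4·8832 + 1979
8832 = 4·1979 + 916
1979 = 2·916 + 147
916 = 6·147 + 34
147 = 4·34 + 11
34 = 3·11 + 1
11 = 11·1 + 0
Back-substitute:
1 = 34 − 3·11
1 = −3·147 + 13·34
1 = 13·916 − 81·147
1 = −81·1979 + 175·916
1 = 175·8832 − 781·1979
1 = −781·37307 + 3299·8832
8832⁻¹ ≡ 3299 (mod 37307), so k ≡ 3299·31506 ≡ 992 (mod 37307).
x = 5776 + 8832·992 = 8767120.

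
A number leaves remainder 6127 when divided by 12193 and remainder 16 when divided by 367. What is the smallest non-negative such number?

Write x = 6127 + 12193·k. Then 12193·k ≡ 16 − 6127 ≡ 128 (mod 367).
Need 12193⁻¹ mod 367. Extended Euclid on (367, 82):
367 = 4*82 + 39
82 = 2*39 + 4
39 = 9*4 + 3
4 = 1*3 + 1
3 = 3*1 + 0
Back-substitute:
1 = 4 − 3
1 = −39 + 10·4
1 = 10·82 − 21·39
1 = −21·367 + 94·82
12193⁻¹ ≡ 94 (mod 367), so k ≡ 94·128 ≡ 288 (mod 367).
x = 6127 + 12193·288 = 3517711.

3517711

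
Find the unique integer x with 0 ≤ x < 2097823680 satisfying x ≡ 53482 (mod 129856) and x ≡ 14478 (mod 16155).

87186858

Write x = 53482 + 129856·k. Then 129856·k ≡ 14478 − 53482 ≡ 9461 (mod 16155).
Need 129856⁻¹ mod 16155. Extended Euclid on (16155, 616):
16155 = 26*616 + 139
616 = 4*139 + 60
139 = 2*60 + 19
60 = 3*19 + 3
19 = 6*3 + 1
3 = 3*1 + 0
Back-substitute:
1 = 19 − 6·3
1 = −6·60 + 19·19
1 = 19·139 − 44·60
1 = −44·616 + 195·139
1 = 195·16155 − 5114·616
129856⁻¹ ≡ 11041 (mod 16155), so k ≡ 11041·9461 ≡ 671 (mod 16155).
x = 53482 + 129856·671 = 87186858.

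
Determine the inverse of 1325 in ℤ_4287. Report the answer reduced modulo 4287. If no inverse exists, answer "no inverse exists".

1058

Extended Euclidean algorithm:
4287 = 3*1325 + 312
1325 = 4*312 + 77
312 = 4*77 + 4
77 = 19*4 + 1
4 = 4*1 + 0
gcd = 1, so the inverse exists. Back-substitute:
1 = 77 − 19·4
1 = −19·312 + 77·77
1 = 77·1325 − 327·312
1 = −327·4287 + 1058·1325
So 1325·1058 ≡ 1 (mod 4287).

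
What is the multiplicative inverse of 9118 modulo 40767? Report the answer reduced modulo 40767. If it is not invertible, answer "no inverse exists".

Extended Euclidean algorithm:
40767 = 4×9118 + 4295
9118 = 2×4295 + 528
4295 = 8×528 + 71
528 = 7×71 + 31
71 = 2×31 + 9
31 = 3×9 + 4
9 = 2×4 + 1
4 = 4×1 + 0
Since gcd(9118, 40767) = 1, back-substitute to write 1 as a combination:
1 = 9 − 2·4
1 = −2·31 + 7·9
1 = 7·71 − 16·31
1 = −16·528 + 119·71
1 = 119·4295 − 968·528
1 = −968·9118 + 2055·4295
1 = 2055·40767 − 9188·9118
So 9118·(-9188) ≡ 1 (mod 40767), and -9188 ≡ 31579 (mod 40767).

31579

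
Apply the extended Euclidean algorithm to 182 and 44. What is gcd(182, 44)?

2

Apply Euclid's algorithm to 182 and 44:
182 = 4*44 + 6
44 = 7*6 + 2
6 = 3*2 + 0
gcd(182, 44) = 2.
Working backward:
2 = 44 − 7·6
2 = −7·182 + 29·44
So 2 = (-7)·182 + (29)·44.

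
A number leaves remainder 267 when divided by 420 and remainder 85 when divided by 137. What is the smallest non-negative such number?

Write x = 267 + 420·k. Then 420·k ≡ 85 − 267 ≡ 92 (mod 137).
Need 420⁻¹ mod 137. Extended Euclid on (137, 9):
137 = 15*9 + 2
9 = 4*2 + 1
2 = 2*1 + 0
Back-substitute:
1 = 9 − 4·2
1 = −4·137 + 61·9
420⁻¹ ≡ 61 (mod 137), so k ≡ 61·92 ≡ 132 (mod 137).
x = 267 + 420·132 = 55707.

55707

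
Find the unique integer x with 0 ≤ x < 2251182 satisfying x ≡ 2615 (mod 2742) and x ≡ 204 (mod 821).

Write x = 2615 + 2742·k. Then 2742·k ≡ 204 − 2615 ≡ 52 (mod 821).
Need 2742⁻¹ mod 821. Extended Euclid on (821, 279):
821 = 2·279 + 263
279 = 1·263 + 16
263 = 16·16 + 7
16 = 2·7 + 2
7 = 3·2 + 1
2 = 2·1 + 0
Back-substitute:
1 = 7 − 3·2
1 = −3·16 + 7·7
1 = 7·263 − 115·16
1 = −115·279 + 122·263
1 = 122·821 − 359·279
2742⁻¹ ≡ 462 (mod 821), so k ≡ 462·52 ≡ 215 (mod 821).
x = 2615 + 2742·215 = 592145.

592145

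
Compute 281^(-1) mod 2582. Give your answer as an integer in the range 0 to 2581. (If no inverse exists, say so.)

gcd(2582, 281) by repeated division:
2582 = 9·281 + 53
281 = 5·53 + 16
53 = 3·16 + 5
16 = 3·5 + 1
5 = 5·1 + 0
The gcd is 1. Working backward:
1 = 16 − 3·5
1 = −3·53 + 10·16
1 = 10·281 − 53·53
1 = −53·2582 + 487·281
So 281·487 ≡ 1 (mod 2582).

487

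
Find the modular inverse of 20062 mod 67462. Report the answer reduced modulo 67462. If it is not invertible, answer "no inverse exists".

Compute gcd(20062, 67462):
67462 = 3*20062 + 7276
20062 = 2*7276 + 5510
7276 = 1*5510 + 1766
5510 = 3*1766 + 212
1766 = 8*212 + 70
212 = 3*70 + 2
70 = 35*2 + 0
The gcd is 2, not 1, hence no inverse exists.

no inverse exists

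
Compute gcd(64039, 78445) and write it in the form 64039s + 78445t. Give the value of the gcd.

Apply Euclid's algorithm to 78445 and 64039:
78445 = 1×64039 + 14406
64039 = 4×14406 + 6415
14406 = 2×6415 + 1576
6415 = 4×1576 + 111
1576 = 14×111 + 22
111 = 5×22 + 1
22 = 22×1 + 0
gcd(64039, 78445) = 1.
Working backward:
1 = 111 − 5·22
1 = −5·1576 + 71·111
1 = 71·6415 − 289·1576
1 = −289·14406 + 649·6415
1 = 649·64039 − 2885·14406
1 = −2885·78445 + 3534·64039
So 1 = (-2885)·78445 + (3534)·64039.

1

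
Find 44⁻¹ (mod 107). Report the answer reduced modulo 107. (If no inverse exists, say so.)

90

Apply the Euclidean algorithm to 107 and 44:
107 = 2*44 + 19
44 = 2*19 + 6
19 = 3*6 + 1
6 = 6*1 + 0
Since gcd(44, 107) = 1, back-substitute to write 1 as a combination:
1 = 19 − 3·6
1 = −3·44 + 7·19
1 = 7·107 − 17·44
Thus 44·(-17) ≡ 1 (mod 107); reducing, -17 mod 107 = 90.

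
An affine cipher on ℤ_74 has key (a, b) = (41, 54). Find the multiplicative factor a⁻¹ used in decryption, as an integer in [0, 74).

65

Apply the Euclidean algorithm to 74 and 41:
74 = 1*41 + 33
41 = 1*33 + 8
33 = 4*8 + 1
8 = 8*1 + 0
Since gcd(41, 74) = 1, back-substitute to write 1 as a combination:
1 = 33 − 4·8
1 = −4·41 + 5·33
1 = 5·74 − 9·41
Hence 41⁻¹ ≡ -9 ≡ 65 (mod 74).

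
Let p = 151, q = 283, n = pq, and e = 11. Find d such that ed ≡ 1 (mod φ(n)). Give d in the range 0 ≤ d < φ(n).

7691

φ(n) = (p−1)(q−1) = 150·282 = 42300.
Need d with 11·d ≡ 1 (mod 42300). Apply the extended Euclidean algorithm:
42300 = 3845×11 + 5
11 = 2×5 + 1
5 = 5×1 + 0
Back-substitute:
1 = 11 − 2·5
1 = −2·42300 + 7691·11
So 11·7691 ≡ 1 (mod 42300), hence d = 7691.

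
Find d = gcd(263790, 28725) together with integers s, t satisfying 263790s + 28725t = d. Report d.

Repeated division:
263790 = 9×28725 + 5265
28725 = 5×5265 + 2400
5265 = 2×2400 + 465
2400 = 5×465 + 75
465 = 6×75 + 15
75 = 5×15 + 0
gcd(263790, 28725) = 15.
Express as a combination:
15 = 465 − 6·75
15 = −6·2400 + 31·465
15 = 31·5265 − 68·2400
15 = −68·28725 + 371·5265
15 = 371·263790 − 3407·28725
So 15 = (371)·263790 + (-3407)·28725.

15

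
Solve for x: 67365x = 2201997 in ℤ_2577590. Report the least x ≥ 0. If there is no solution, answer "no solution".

no solution

gcd(67365, 2577590):
2577590 = 38×67365 + 17720
67365 = 3×17720 + 14205
17720 = 1×14205 + 3515
14205 = 4×3515 + 145
3515 = 24×145 + 35
145 = 4×35 + 5
35 = 7×5 + 0
gcd = 5, but 5 ∤ 2201997, so the congruence has no solution.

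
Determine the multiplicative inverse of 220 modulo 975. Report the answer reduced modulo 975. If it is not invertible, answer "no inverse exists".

no inverse exists

Compute gcd(220, 975):
975 = 4·220 + 95
220 = 2·95 + 30
95 = 3·30 + 5
30 = 6·5 + 0
gcd(220, 975) = 5 ≠ 1, so 220 has no multiplicative inverse modulo 975.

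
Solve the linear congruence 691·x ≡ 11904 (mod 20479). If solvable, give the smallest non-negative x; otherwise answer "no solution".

First find gcd(691, 20479):
20479 = 29·691 + 440
691 = 1·440 + 251
440 = 1·251 + 189
251 = 1·189 + 62
189 = 3·62 + 3
62 = 20·3 + 2
3 = 1·2 + 1
2 = 2·1 + 0
gcd = 1, so a unique solution mod 20479 exists.
Back-substitute for the Bézout coefficients:
1 = 3 − 2
1 = −62 + 21·3
1 = 21·189 − 64·62
1 = −64·251 + 85·189
1 = 85·440 − 149·251
1 = −149·691 + 234·440
1 = 234·20479 − 6935·691
So 691·(-6935) ≡ 1 (mod 20479), giving 691⁻¹ ≡ 13544.
x ≡ 691⁻¹·11904 ≡ 13544·11904 ≡ 17088 (mod 20479).

17088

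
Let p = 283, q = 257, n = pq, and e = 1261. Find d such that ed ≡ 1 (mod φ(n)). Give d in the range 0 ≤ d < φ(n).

φ(n) = (p−1)(q−1) = 282·256 = 72192.
Need d with 1261·d ≡ 1 (mod 72192). Apply the extended Euclidean algorithm:
72192 = 57·1261 + 315
1261 = 4·315 + 1
315 = 315·1 + 0
Back-substitute:
1 = 1261 − 4·315
1 = −4·72192 + 229·1261
So 1261·229 ≡ 1 (mod 72192), hence d = 229.

229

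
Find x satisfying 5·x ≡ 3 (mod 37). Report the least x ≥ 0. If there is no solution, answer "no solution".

8

First find gcd(5, 37):
37 = 7*5 + 2
5 = 2*2 + 1
2 = 2*1 + 0
gcd = 1, so a unique solution mod 37 exists.
Back-substitute for the Bézout coefficients:
1 = 5 − 2·2
1 = −2·37 + 15·5
So 5·(15) ≡ 1 (mod 37), giving 5⁻¹ ≡ 15.
x ≡ 5⁻¹·3 ≡ 15·3 ≡ 8 (mod 37).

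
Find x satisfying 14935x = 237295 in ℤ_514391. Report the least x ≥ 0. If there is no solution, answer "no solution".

130551

First find gcd(14935, 514391):
514391 = 34×14935 + 6601
14935 = 2×6601 + 1733
6601 = 3×1733 + 1402
1733 = 1×1402 + 331
1402 = 4×331 + 78
331 = 4×78 + 19
78 = 4×19 + 2
19 = 9×2 + 1
2 = 2×1 + 0
gcd = 1, so a unique solution mod 514391 exists.
Back-substitute for the Bézout coefficients:
1 = 19 − 9·2
1 = −9·78 + 37·19
1 = 37·331 − 157·78
1 = −157·1402 + 665·331
1 = 665·1733 − 822·1402
1 = −822·6601 + 3131·1733
1 = 3131·14935 − 7084·6601
1 = −7084·514391 + 243987·14935
So 14935·(243987) ≡ 1 (mod 514391), giving 14935⁻¹ ≡ 243987.
x ≡ 14935⁻¹·237295 ≡ 243987·237295 ≡ 130551 (mod 514391).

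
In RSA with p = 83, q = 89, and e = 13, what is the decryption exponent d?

6661

φ(n) = (p−1)(q−1) = 82·88 = 7216.
Need d with 13·d ≡ 1 (mod 7216). Apply the extended Euclidean algorithm:
7216 = 555·13 + 1
13 = 13·1 + 0
Back-substitute:
1 = 7216 − 555·13
So 13·(-555) ≡ 1 (mod 7216), hence d ≡ -555 ≡ 6661 (mod 7216).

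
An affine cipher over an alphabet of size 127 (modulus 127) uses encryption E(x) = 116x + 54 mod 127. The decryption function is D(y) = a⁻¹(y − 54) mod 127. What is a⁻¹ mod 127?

gcd(127, 116) by repeated division:
127 = 1*116 + 11
116 = 10*11 + 6
11 = 1*6 + 5
6 = 1*5 + 1
5 = 5*1 + 0
The gcd is 1. Working backward:
1 = 6 − 5
1 = −11 + 2·6
1 = 2·116 − 21·11
1 = −21·127 + 23·116
So 116·23 ≡ 1 (mod 127).

23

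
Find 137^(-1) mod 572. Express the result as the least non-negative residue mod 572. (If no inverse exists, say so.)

gcd(572, 137) by repeated division:
572 = 4·137 + 24
137 = 5·24 + 17
24 = 1·17 + 7
17 = 2·7 + 3
7 = 2·3 + 1
3 = 3·1 + 0
The gcd is 1. Working backward:
1 = 7 − 2·3
1 = −2·17 + 5·7
1 = 5·24 − 7·17
1 = −7·137 + 40·24
1 = 40·572 − 167·137
So 137·(-167) ≡ 1 (mod 572), and -167 ≡ 405 (mod 572).

405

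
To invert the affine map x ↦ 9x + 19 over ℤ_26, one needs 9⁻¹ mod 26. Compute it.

Extended Euclidean algorithm:
26 = 2*9 + 8
9 = 1*8 + 1
8 = 8*1 + 0
gcd = 1, so the inverse exists. Back-substitute:
1 = 9 − 8
1 = −26 + 3·9
So 9·3 ≡ 1 (mod 26).

3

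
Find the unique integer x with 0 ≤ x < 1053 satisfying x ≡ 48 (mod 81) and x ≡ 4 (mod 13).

Write x = 48 + 81·k. Then 81·k ≡ 4 − 48 ≡ 8 (mod 13).
Need 81⁻¹ mod 13. Extended Euclid on (13, 3):
13 = 4·3 + 1
3 = 3·1 + 0
Back-substitute:
1 = 13 − 4·3
81⁻¹ ≡ 9 (mod 13), so k ≡ 9·8 ≡ 7 (mod 13).
x = 48 + 81·7 = 615.

615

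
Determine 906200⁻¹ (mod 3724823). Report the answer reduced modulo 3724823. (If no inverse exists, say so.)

Extended Euclidean algorithm:
3724823 = 4×906200 + 100023
906200 = 9×100023 + 5993
100023 = 16×5993 + 4135
5993 = 1×4135 + 1858
4135 = 2×1858 + 419
1858 = 4×419 + 182
419 = 2×182 + 55
182 = 3×55 + 17
55 = 3×17 + 4
17 = 4×4 + 1
4 = 4×1 + 0
gcd = 1, so the inverse exists. Back-substitute:
1 = 17 − 4·4
1 = −4·55 + 13·17
1 = 13·182 − 43·55
1 = −43·419 + 99·182
1 = 99·1858 − 439·419
1 = −439·4135 + 977·1858
1 = 977·5993 − 1416·4135
1 = −1416·100023 + 23633·5993
1 = 23633·906200 − 214113·100023
1 = −214113·3724823 + 880085·906200
So 906200·880085 ≡ 1 (mod 3724823).

880085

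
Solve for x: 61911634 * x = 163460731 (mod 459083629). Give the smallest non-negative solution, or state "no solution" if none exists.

First find gcd(61911634, 459083629):
459083629 = 7×61911634 + 25702191
61911634 = 2×25702191 + 10507252
25702191 = 2×10507252 + 4687687
10507252 = 2×4687687 + 1131878
4687687 = 4×1131878 + 160175
1131878 = 7×160175 + 10653
160175 = 15×10653 + 380
10653 = 28×380 + 13
380 = 29×13 + 3
13 = 4×3 + 1
3 = 3×1 + 0
gcd = 1, so a unique solution mod 459083629 exists.
Back-substitute for the Bézout coefficients:
1 = 13 − 4·3
1 = −4·380 + 117·13
1 = 117·10653 − 3280·380
1 = −3280·160175 + 49317·10653
1 = 49317·1131878 − 348499·160175
1 = −348499·4687687 + 1443313·1131878
1 = 1443313·10507252 − 3235125·4687687
1 = −3235125·25702191 + 7913563·10507252
1 = 7913563·61911634 − 19062251·25702191
1 = −19062251·459083629 + 141349320·61911634
So 61911634·(141349320) ≡ 1 (mod 459083629), giving 61911634⁻¹ ≡ 141349320.
x ≡ 61911634⁻¹·163460731 ≡ 141349320·163460731 ≡ 216213038 (mod 459083629).

216213038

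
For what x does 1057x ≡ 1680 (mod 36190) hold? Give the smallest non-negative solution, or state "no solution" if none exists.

First find gcd(1057, 36190):
36190 = 34·1057 + 252
1057 = 4·252 + 49
252 = 5·49 + 7
49 = 7·7 + 0
gcd = 7 and 7 | 1680, so solutions exist. Divide through by 7: 151x ≡ 240 (mod 5170).
Now find 151⁻¹ mod 5170:
5170 = 34*151 + 36
151 = 4*36 + 7
36 = 5*7 + 1
7 = 7*1 + 0
Back-substitute:
1 = 36 − 5·7
1 = −5·151 + 21·36
1 = 21·5170 − 719·151
So 151·(-719) ≡ 1 (mod 5170), i.e. 151⁻¹ ≡ 4451.
Then x ≡ 4451·240 ≡ 3220 (mod 5170); the smallest non-negative solution is x = 3220.

3220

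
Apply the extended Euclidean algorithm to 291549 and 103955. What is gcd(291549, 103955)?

1

Repeated division:
291549 = 2×103955 + 83639
103955 = 1×83639 + 20316
83639 = 4×20316 + 2375
20316 = 8×2375 + 1316
2375 = 1×1316 + 1059
1316 = 1×1059 + 257
1059 = 4×257 + 31
257 = 8×31 + 9
31 = 3×9 + 4
9 = 2×4 + 1
4 = 4×1 + 0
gcd(291549, 103955) = 1.
Working backward:
1 = 9 − 2·4
1 = −2·31 + 7·9
1 = 7·257 − 58·31
1 = −58·1059 + 239·257
1 = 239·1316 − 297·1059
1 = −297·2375 + 536·1316
1 = 536·20316 − 4585·2375
1 = −4585·83639 + 18876·20316
1 = 18876·103955 − 23461·83639
1 = −23461·291549 + 65798·103955
So 1 = (-23461)·291549 + (65798)·103955.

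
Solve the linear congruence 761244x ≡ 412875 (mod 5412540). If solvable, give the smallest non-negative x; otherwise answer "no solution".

no solution

gcd(761244, 5412540):
5412540 = 7·761244 + 83832
761244 = 9·83832 + 6756
83832 = 12·6756 + 2760
6756 = 2·2760 + 1236
2760 = 2·1236 + 288
1236 = 4·288 + 84
288 = 3·84 + 36
84 = 2·36 + 12
36 = 3·12 + 0
gcd = 12, but 12 ∤ 412875, so the congruence has no solution.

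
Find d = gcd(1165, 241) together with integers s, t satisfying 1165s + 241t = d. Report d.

Apply Euclid's algorithm to 1165 and 241:
1165 = 4·241 + 201
241 = 1·201 + 40
201 = 5·40 + 1
40 = 40·1 + 0
gcd(1165, 241) = 1.
Back-substituting:
1 = 201 − 5·40
1 = −5·241 + 6·201
1 = 6·1165 − 29·241
So 1 = (6)·1165 + (-29)·241.

1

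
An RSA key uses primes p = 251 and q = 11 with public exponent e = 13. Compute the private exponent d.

577

φ(n) = (p−1)(q−1) = 250·10 = 2500.
Need d with 13·d ≡ 1 (mod 2500). Apply the extended Euclidean algorithm:
2500 = 192×13 + 4
13 = 3×4 + 1
4 = 4×1 + 0
Back-substitute:
1 = 13 − 3·4
1 = −3·2500 + 577·13
So 13·577 ≡ 1 (mod 2500), hence d = 577.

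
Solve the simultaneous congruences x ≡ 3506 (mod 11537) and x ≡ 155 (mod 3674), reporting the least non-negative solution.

38940881

Write x = 3506 + 11537·k. Then 11537·k ≡ 155 − 3506 ≡ 323 (mod 3674).
Need 11537⁻¹ mod 3674. Extended Euclid on (3674, 515):
3674 = 7*515 + 69
515 = 7*69 + 32
69 = 2*32 + 5
32 = 6*5 + 2
5 = 2*2 + 1
2 = 2*1 + 0
Back-substitute:
1 = 5 − 2·2
1 = −2·32 + 13·5
1 = 13·69 − 28·32
1 = −28·515 + 209·69
1 = 209·3674 − 1491·515
11537⁻¹ ≡ 2183 (mod 3674), so k ≡ 2183·323 ≡ 3375 (mod 3674).
x = 3506 + 11537·3375 = 38940881.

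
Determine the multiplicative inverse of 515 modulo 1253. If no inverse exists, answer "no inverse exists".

Run Euclid on (1253, 515):
1253 = 2*515 + 223
515 = 2*223 + 69
223 = 3*69 + 16
69 = 4*16 + 5
16 = 3*5 + 1
5 = 5*1 + 0
The gcd is 1. Working backward:
1 = 16 − 3·5
1 = −3·69 + 13·16
1 = 13·223 − 42·69
1 = −42·515 + 97·223
1 = 97·1253 − 236·515
Hence 515⁻¹ ≡ -236 ≡ 1017 (mod 1253).

1017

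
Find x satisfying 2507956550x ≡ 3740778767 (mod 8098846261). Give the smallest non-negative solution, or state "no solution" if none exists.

176533699

First find gcd(2507956550, 8098846261):
8098846261 = 3×2507956550 + 574976611
2507956550 = 4×574976611 + 208050106
574976611 = 2×208050106 + 158876399
208050106 = 1×158876399 + 49173707
158876399 = 3×49173707 + 11355278
49173707 = 4×11355278 + 3752595
11355278 = 3×3752595 + 97493
3752595 = 38×97493 + 47861
97493 = 2×47861 + 1771
47861 = 27×1771 + 44
1771 = 40×44 + 11
44 = 4×11 + 0
gcd = 11 and 11 | 3740778767, so solutions exist. Divide through by 11: 227996050x ≡ 340070797 (mod 736258751).
Now find 227996050⁻¹ mod 736258751:
736258751 = 3·227996050 + 52270601
227996050 = 4·52270601 + 18913646
52270601 = 2·18913646 + 14443309
18913646 = 1·14443309 + 4470337
14443309 = 3·4470337 + 1032298
4470337 = 4·1032298 + 341145
1032298 = 3·341145 + 8863
341145 = 38·8863 + 4351
8863 = 2·4351 + 161
4351 = 27·161 + 4
161 = 40·4 + 1
4 = 4·1 + 0
Back-substitute:
1 = 161 − 40·4
1 = −40·4351 + 1081·161
1 = 1081·8863 − 2202·4351
1 = −2202·341145 + 84757·8863
1 = 84757·1032298 − 256473·341145
1 = −256473·4470337 + 1110649·1032298
1 = 1110649·14443309 − 3588420·4470337
1 = −3588420·18913646 + 4699069·14443309
1 = 4699069·52270601 − 12986558·18913646
1 = −12986558·227996050 + 56645301·52270601
1 = 56645301·736258751 − 182922461·227996050
So 227996050·(-182922461) ≡ 1 (mod 736258751), i.e. 227996050⁻¹ ≡ 553336290.
Then x ≡ 553336290·340070797 ≡ 176533699 (mod 736258751); the smallest non-negative solution is x = 176533699.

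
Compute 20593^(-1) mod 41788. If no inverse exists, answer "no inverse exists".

Run Euclid on (41788, 20593):
41788 = 2×20593 + 602
20593 = 34×602 + 125
602 = 4×125 + 102
125 = 1×102 + 23
102 = 4×23 + 10
23 = 2×10 + 3
10 = 3×3 + 1
3 = 3×1 + 0
Since gcd(20593, 41788) = 1, back-substitute to write 1 as a combination:
1 = 10 − 3·3
1 = −3·23 + 7·10
1 = 7·102 − 31·23
1 = −31·125 + 38·102
1 = 38·602 − 183·125
1 = −183·20593 + 6260·602
1 = 6260·41788 − 12703·20593
Thus 20593·(-12703) ≡ 1 (mod 41788); reducing, -12703 mod 41788 = 29085.

29085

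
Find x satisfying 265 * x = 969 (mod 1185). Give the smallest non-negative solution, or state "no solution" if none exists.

gcd(265, 1185):
1185 = 4*265 + 125
265 = 2*125 + 15
125 = 8*15 + 5
15 = 3*5 + 0
gcd = 5, but 5 ∤ 969, so the congruence has no solution.

no solution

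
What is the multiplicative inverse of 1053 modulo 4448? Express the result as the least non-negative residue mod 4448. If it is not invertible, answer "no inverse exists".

Extended Euclidean algorithm:
4448 = 4×1053 + 236
1053 = 4×236 + 109
236 = 2×109 + 18
109 = 6×18 + 1
18 = 18×1 + 0
Since gcd(1053, 4448) = 1, back-substitute to write 1 as a combination:
1 = 109 − 6·18
1 = −6·236 + 13·109
1 = 13·1053 − 58·236
1 = −58·4448 + 245·1053
So 1053·245 ≡ 1 (mod 4448).

245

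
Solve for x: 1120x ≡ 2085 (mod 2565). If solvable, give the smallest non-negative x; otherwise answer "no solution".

366

First find gcd(1120, 2565):
2565 = 2·1120 + 325
1120 = 3·325 + 145
325 = 2·145 + 35
145 = 4·35 + 5
35 = 7·5 + 0
gcd = 5 and 5 | 2085, so solutions exist. Divide through by 5: 224x ≡ 417 (mod 513).
Now find 224⁻¹ mod 513:
513 = 2·224 + 65
224 = 3·65 + 29
65 = 2·29 + 7
29 = 4·7 + 1
7 = 7·1 + 0
Back-substitute:
1 = 29 − 4·7
1 = −4·65 + 9·29
1 = 9·224 − 31·65
1 = −31·513 + 71·224
So 224⁻¹ ≡ 71 (mod 513).
Then x ≡ 71·417 ≡ 366 (mod 513); the smallest non-negative solution is x = 366.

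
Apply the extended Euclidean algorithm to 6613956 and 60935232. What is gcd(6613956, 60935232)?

12

Euclidean algorithm:
60935232 = 9*6613956 + 1409628
6613956 = 4*1409628 + 975444
1409628 = 1*975444 + 434184
975444 = 2*434184 + 107076
434184 = 4*107076 + 5880
107076 = 18*5880 + 1236
5880 = 4*1236 + 936
1236 = 1*936 + 300
936 = 3*300 + 36
300 = 8*36 + 12
36 = 3*12 + 0
gcd(6613956, 60935232) = 12.
Working backward:
12 = 300 − 8·36
12 = −8·936 + 25·300
12 = 25·1236 − 33·936
12 = −33·5880 + 157·1236
12 = 157·107076 − 2859·5880
12 = −2859·434184 + 11593·107076
12 = 11593·975444 − 26045·434184
12 = −26045·1409628 + 37638·975444
12 = 37638·6613956 − 176597·1409628
12 = −176597·60935232 + 1627011·6613956
So 12 = (-176597)·60935232 + (1627011)·6613956.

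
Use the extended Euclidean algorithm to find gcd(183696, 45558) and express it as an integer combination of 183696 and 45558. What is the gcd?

Euclidean algorithm:
183696 = 4*45558 + 1464
45558 = 31*1464 + 174
1464 = 8*174 + 72
174 = 2*72 + 30
72 = 2*30 + 12
30 = 2*12 + 6
12 = 2*6 + 0
gcd(183696, 45558) = 6.
Back-substituting:
6 = 30 − 2·12
6 = −2·72 + 5·30
6 = 5·174 − 12·72
6 = −12·1464 + 101·174
6 = 101·45558 − 3143·1464
6 = −3143·183696 + 12673·45558
So 6 = (-3143)·183696 + (12673)·45558.

6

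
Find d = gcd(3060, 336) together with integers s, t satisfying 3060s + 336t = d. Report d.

12

Apply Euclid's algorithm to 3060 and 336:
3060 = 9·336 + 36
336 = 9·36 + 12
36 = 3·12 + 0
gcd(3060, 336) = 12.
Working backward:
12 = 336 − 9·36
12 = −9·3060 + 82·336
So 12 = (-9)·3060 + (82)·336.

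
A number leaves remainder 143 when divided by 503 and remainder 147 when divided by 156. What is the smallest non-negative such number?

Write x = 143 + 503·k. Then 503·k ≡ 147 − 143 ≡ 4 (mod 156).
Need 503⁻¹ mod 156. Extended Euclid on (156, 35):
156 = 4*35 + 16
35 = 2*16 + 3
16 = 5*3 + 1
3 = 3*1 + 0
Back-substitute:
1 = 16 − 5·3
1 = −5·35 + 11·16
1 = 11·156 − 49·35
503⁻¹ ≡ 107 (mod 156), so k ≡ 107·4 ≡ 116 (mod 156).
x = 143 + 503·116 = 58491.

58491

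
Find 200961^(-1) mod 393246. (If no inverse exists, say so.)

Compute gcd(200961, 393246):
393246 = 1·200961 + 192285
200961 = 1·192285 + 8676
192285 = 22·8676 + 1413
8676 = 6·1413 + 198
1413 = 7·198 + 27
198 = 7·27 + 9
27 = 3·9 + 0
The gcd is 9, not 1, hence no inverse exists.

no inverse exists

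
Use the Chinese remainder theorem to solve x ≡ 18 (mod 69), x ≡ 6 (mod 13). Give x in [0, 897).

Write x = 18 + 69·k. Then 69·k ≡ 6 − 18 ≡ 1 (mod 13).
Need 69⁻¹ mod 13. Extended Euclid on (13, 4):
13 = 3·4 + 1
4 = 4·1 + 0
Back-substitute:
1 = 13 − 3·4
69⁻¹ ≡ 10 (mod 13), so k ≡ 10·1 ≡ 10 (mod 13).
x = 18 + 69·10 = 708.

708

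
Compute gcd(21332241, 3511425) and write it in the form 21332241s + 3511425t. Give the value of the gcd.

3

Euclidean algorithm:
21332241 = 6×3511425 + 263691
3511425 = 13×263691 + 83442
263691 = 3×83442 + 13365
83442 = 6×13365 + 3252
13365 = 4×3252 + 357
3252 = 9×357 + 39
357 = 9×39 + 6
39 = 6×6 + 3
6 = 2×3 + 0
gcd(21332241, 3511425) = 3.
Working backward:
3 = 39 − 6·6
3 = −6·357 + 55·39
3 = 55·3252 − 501·357
3 = −501·13365 + 2059·3252
3 = 2059·83442 − 12855·13365
3 = −12855·263691 + 40624·83442
3 = 40624·3511425 − 540967·263691
3 = −540967·21332241 + 3286426·3511425
So 3 = (-540967)·21332241 + (3286426)·3511425.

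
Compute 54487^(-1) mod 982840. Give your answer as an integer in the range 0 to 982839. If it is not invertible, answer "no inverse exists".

745423

Extended Euclidean algorithm:
982840 = 18*54487 + 2074
54487 = 26*2074 + 563
2074 = 3*563 + 385
563 = 1*385 + 178
385 = 2*178 + 29
178 = 6*29 + 4
29 = 7*4 + 1
4 = 4*1 + 0
gcd = 1, so the inverse exists. Back-substitute:
1 = 29 − 7·4
1 = −7·178 + 43·29
1 = 43·385 − 93·178
1 = −93·563 + 136·385
1 = 136·2074 − 501·563
1 = −501·54487 + 13162·2074
1 = 13162·982840 − 237417·54487
Hence 54487⁻¹ ≡ -237417 ≡ 745423 (mod 982840).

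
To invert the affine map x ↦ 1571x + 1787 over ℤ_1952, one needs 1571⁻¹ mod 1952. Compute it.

Extended Euclidean algorithm:
1952 = 1*1571 + 381
1571 = 4*381 + 47
381 = 8*47 + 5
47 = 9*5 + 2
5 = 2*2 + 1
2 = 2*1 + 0
The gcd is 1. Working backward:
1 = 5 − 2·2
1 = −2·47 + 19·5
1 = 19·381 − 154·47
1 = −154·1571 + 635·381
1 = 635·1952 − 789·1571
So 1571·(-789) ≡ 1 (mod 1952), and -789 ≡ 1163 (mod 1952).

1163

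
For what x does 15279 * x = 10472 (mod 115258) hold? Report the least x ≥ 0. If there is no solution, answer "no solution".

3086

First find gcd(15279, 115258):
115258 = 7*15279 + 8305
15279 = 1*8305 + 6974
8305 = 1*6974 + 1331
6974 = 5*1331 + 319
1331 = 4*319 + 55
319 = 5*55 + 44
55 = 1*44 + 11
44 = 4*11 + 0
gcd = 11 and 11 | 10472, so solutions exist. Divide through by 11: 1389x ≡ 952 (mod 10478).
Now find 1389⁻¹ mod 10478:
10478 = 7×1389 + 755
1389 = 1×755 + 634
755 = 1×634 + 121
634 = 5×121 + 29
121 = 4×29 + 5
29 = 5×5 + 4
5 = 1×4 + 1
4 = 4×1 + 0
Back-substitute:
1 = 5 − 4
1 = −29 + 6·5
1 = 6·121 − 25·29
1 = −25·634 + 131·121
1 = 131·755 − 156·634
1 = −156·1389 + 287·755
1 = 287·10478 − 2165·1389
So 1389·(-2165) ≡ 1 (mod 10478), i.e. 1389⁻¹ ≡ 8313.
Then x ≡ 8313·952 ≡ 3086 (mod 10478); the smallest non-negative solution is x = 3086.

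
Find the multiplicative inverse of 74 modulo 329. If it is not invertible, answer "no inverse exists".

Extended Euclidean algorithm:
329 = 4*74 + 33
74 = 2*33 + 8
33 = 4*8 + 1
8 = 8*1 + 0
The gcd is 1. Working backward:
1 = 33 − 4·8
1 = −4·74 + 9·33
1 = 9·329 − 40·74
Thus 74·(-40) ≡ 1 (mod 329); reducing, -40 mod 329 = 289.

289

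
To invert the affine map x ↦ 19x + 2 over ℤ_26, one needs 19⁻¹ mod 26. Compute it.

Apply the Euclidean algorithm to 26 and 19:
26 = 1*19 + 7
19 = 2*7 + 5
7 = 1*5 + 2
5 = 2*2 + 1
2 = 2*1 + 0
Since gcd(19, 26) = 1, back-substitute to write 1 as a combination:
1 = 5 − 2·2
1 = −2·7 + 3·5
1 = 3·19 − 8·7
1 = −8·26 + 11·19
So 19·11 ≡ 1 (mod 26).

11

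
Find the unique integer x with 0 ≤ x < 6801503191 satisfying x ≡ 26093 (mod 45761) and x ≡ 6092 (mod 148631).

Write x = 26093 + 45761·k. Then 45761·k ≡ 6092 − 26093 ≡ 128630 (mod 148631).
Need 45761⁻¹ mod 148631. Extended Euclid on (148631, 45761):
148631 = 3*45761 + 11348
45761 = 4*11348 + 369
11348 = 30*369 + 278
369 = 1*278 + 91
278 = 3*91 + 5
91 = 18*5 + 1
5 = 5*1 + 0
Back-substitute:
1 = 91 − 18·5
1 = −18·278 + 55·91
1 = 55·369 − 73·278
1 = −73·11348 + 2245·369
1 = 2245·45761 − 9053·11348
1 = −9053·148631 + 29404·45761
45761⁻¹ ≡ 29404 (mod 148631), so k ≡ 29404·128630 ≡ 23463 (mod 148631).
x = 26093 + 45761·23463 = 1073716436.

1073716436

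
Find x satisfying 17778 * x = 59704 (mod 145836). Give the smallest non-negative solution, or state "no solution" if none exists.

gcd(17778, 145836):
145836 = 8×17778 + 3612
17778 = 4×3612 + 3330
3612 = 1×3330 + 282
3330 = 11×282 + 228
282 = 1×228 + 54
228 = 4×54 + 12
54 = 4×12 + 6
12 = 2×6 + 0
gcd = 6, but 6 ∤ 59704, so the congruence has no solution.

no solution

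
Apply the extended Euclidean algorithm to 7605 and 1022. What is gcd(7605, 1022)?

1

Apply Euclid's algorithm to 7605 and 1022:
7605 = 7·1022 + 451
1022 = 2·451 + 120
451 = 3·120 + 91
120 = 1·91 + 29
91 = 3·29 + 4
29 = 7·4 + 1
4 = 4·1 + 0
gcd(7605, 1022) = 1.
Working backward:
1 = 29 − 7·4
1 = −7·91 + 22·29
1 = 22·120 − 29·91
1 = −29·451 + 109·120
1 = 109·1022 − 247·451
1 = −247·7605 + 1838·1022
So 1 = (-247)·7605 + (1838)·1022.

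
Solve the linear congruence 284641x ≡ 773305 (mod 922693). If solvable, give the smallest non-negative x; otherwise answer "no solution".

810157

First find gcd(284641, 922693):
922693 = 3*284641 + 68770
284641 = 4*68770 + 9561
68770 = 7*9561 + 1843
9561 = 5*1843 + 346
1843 = 5*346 + 113
346 = 3*113 + 7
113 = 16*7 + 1
7 = 7*1 + 0
gcd = 1, so a unique solution mod 922693 exists.
Back-substitute for the Bézout coefficients:
1 = 113 − 16·7
1 = −16·346 + 49·113
1 = 49·1843 − 261·346
1 = −261·9561 + 1354·1843
1 = 1354·68770 − 9739·9561
1 = −9739·284641 + 40310·68770
1 = 40310·922693 − 130669·284641
So 284641·(-130669) ≡ 1 (mod 922693), giving 284641⁻¹ ≡ 792024.
x ≡ 284641⁻¹·773305 ≡ 792024·773305 ≡ 810157 (mod 922693).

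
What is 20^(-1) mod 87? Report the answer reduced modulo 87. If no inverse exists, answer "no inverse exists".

74

Extended Euclidean algorithm:
87 = 4×20 + 7
20 = 2×7 + 6
7 = 1×6 + 1
6 = 6×1 + 0
gcd = 1, so the inverse exists. Back-substitute:
1 = 7 − 6
1 = −20 + 3·7
1 = 3·87 − 13·20
So 20·(-13) ≡ 1 (mod 87), and -13 ≡ 74 (mod 87).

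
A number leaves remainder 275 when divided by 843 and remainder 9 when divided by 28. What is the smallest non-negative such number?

12077

Write x = 275 + 843·k. Then 843·k ≡ 9 − 275 ≡ 14 (mod 28).
Need 843⁻¹ mod 28. Extended Euclid on (28, 3):
28 = 9×3 + 1
3 = 3×1 + 0
Back-substitute:
1 = 28 − 9·3
843⁻¹ ≡ 19 (mod 28), so k ≡ 19·14 ≡ 14 (mod 28).
x = 275 + 843·14 = 12077.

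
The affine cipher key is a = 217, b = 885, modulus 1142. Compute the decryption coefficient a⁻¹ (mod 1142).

621

Run Euclid on (1142, 217):
1142 = 5×217 + 57
217 = 3×57 + 46
57 = 1×46 + 11
46 = 4×11 + 2
11 = 5×2 + 1
2 = 2×1 + 0
gcd = 1, so the inverse exists. Back-substitute:
1 = 11 − 5·2
1 = −5·46 + 21·11
1 = 21·57 − 26·46
1 = −26·217 + 99·57
1 = 99·1142 − 521·217
Thus 217·(-521) ≡ 1 (mod 1142); reducing, -521 mod 1142 = 621.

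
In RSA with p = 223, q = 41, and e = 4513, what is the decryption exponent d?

φ(n) = (p−1)(q−1) = 222·40 = 8880.
Need d with 4513·d ≡ 1 (mod 8880). Apply the extended Euclidean algorithm:
8880 = 1×4513 + 4367
4513 = 1×4367 + 146
4367 = 29×146 + 133
146 = 1×133 + 13
133 = 10×13 + 3
13 = 4×3 + 1
3 = 3×1 + 0
Back-substitute:
1 = 13 − 4·3
1 = −4·133 + 41·13
1 = 41·146 − 45·133
1 = −45·4367 + 1346·146
1 = 1346·4513 − 1391·4367
1 = −1391·8880 + 2737·4513
So 4513·2737 ≡ 1 (mod 8880), hence d = 2737.

2737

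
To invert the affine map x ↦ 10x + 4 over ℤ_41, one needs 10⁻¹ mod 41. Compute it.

37

Run Euclid on (41, 10):
41 = 4*10 + 1
10 = 10*1 + 0
Since gcd(10, 41) = 1, back-substitute to write 1 as a combination:
1 = 41 − 4·10
Thus 10·(-4) ≡ 1 (mod 41); reducing, -4 mod 41 = 37.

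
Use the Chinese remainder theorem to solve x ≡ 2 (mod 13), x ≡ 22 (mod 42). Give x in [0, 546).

106

Write x = 2 + 13·k. Then 13·k ≡ 22 − 2 ≡ 20 (mod 42).
Need 13⁻¹ mod 42. Extended Euclid on (42, 13):
42 = 3×13 + 3
13 = 4×3 + 1
3 = 3×1 + 0
Back-substitute:
1 = 13 − 4·3
1 = −4·42 + 13·13
13⁻¹ ≡ 13 (mod 42), so k ≡ 13·20 ≡ 8 (mod 42).
x = 2 + 13·8 = 106.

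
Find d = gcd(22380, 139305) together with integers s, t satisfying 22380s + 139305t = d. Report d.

15

Apply Euclid's algorithm to 139305 and 22380:
139305 = 6*22380 + 5025
22380 = 4*5025 + 2280
5025 = 2*2280 + 465
2280 = 4*465 + 420
465 = 1*420 + 45
420 = 9*45 + 15
45 = 3*15 + 0
gcd(22380, 139305) = 15.
Working backward:
15 = 420 − 9·45
15 = −9·465 + 10·420
15 = 10·2280 − 49·465
15 = −49·5025 + 108·2280
15 = 108·22380 − 481·5025
15 = −481·139305 + 2994·22380
So 15 = (-481)·139305 + (2994)·22380.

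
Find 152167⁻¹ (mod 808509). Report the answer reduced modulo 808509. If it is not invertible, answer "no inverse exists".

200779

Extended Euclidean algorithm:
808509 = 5·152167 + 47674
152167 = 3·47674 + 9145
47674 = 5·9145 + 1949
9145 = 4·1949 + 1349
1949 = 1·1349 + 600
1349 = 2·600 + 149
600 = 4·149 + 4
149 = 37·4 + 1
4 = 4·1 + 0
Since gcd(152167, 808509) = 1, back-substitute to write 1 as a combination:
1 = 149 − 37·4
1 = −37·600 + 149·149
1 = 149·1349 − 335·600
1 = −335·1949 + 484·1349
1 = 484·9145 − 2271·1949
1 = −2271·47674 + 11839·9145
1 = 11839·152167 − 37788·47674
1 = −37788·808509 + 200779·152167
So 152167·200779 ≡ 1 (mod 808509).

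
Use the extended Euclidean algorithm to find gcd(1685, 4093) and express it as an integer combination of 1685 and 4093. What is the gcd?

Euclidean algorithm:
4093 = 2*1685 + 723
1685 = 2*723 + 239
723 = 3*239 + 6
239 = 39*6 + 5
6 = 1*5 + 1
5 = 5*1 + 0
gcd(1685, 4093) = 1.
Express as a combination:
1 = 6 − 5
1 = −239 + 40·6
1 = 40·723 − 121·239
1 = −121·1685 + 282·723
1 = 282·4093 − 685·1685
So 1 = (282)·4093 + (-685)·1685.

1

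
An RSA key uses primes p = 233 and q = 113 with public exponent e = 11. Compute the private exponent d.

11811

φ(n) = (p−1)(q−1) = 232·112 = 25984.
Need d with 11·d ≡ 1 (mod 25984). Apply the extended Euclidean algorithm:
25984 = 2362*11 + 2
11 = 5*2 + 1
2 = 2*1 + 0
Back-substitute:
1 = 11 − 5·2
1 = −5·25984 + 11811·11
So 11·11811 ≡ 1 (mod 25984), hence d = 11811.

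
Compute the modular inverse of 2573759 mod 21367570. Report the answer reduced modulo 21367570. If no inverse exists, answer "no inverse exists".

16166429

Apply the Euclidean algorithm to 21367570 and 2573759:
21367570 = 8×2573759 + 777498
2573759 = 3×777498 + 241265
777498 = 3×241265 + 53703
241265 = 4×53703 + 26453
53703 = 2×26453 + 797
26453 = 33×797 + 152
797 = 5×152 + 37
152 = 4×37 + 4
37 = 9×4 + 1
4 = 4×1 + 0
Since gcd(2573759, 21367570) = 1, back-substitute to write 1 as a combination:
1 = 37 − 9·4
1 = −9·152 + 37·37
1 = 37·797 − 194·152
1 = −194·26453 + 6439·797
1 = 6439·53703 − 13072·26453
1 = −13072·241265 + 58727·53703
1 = 58727·777498 − 189253·241265
1 = −189253·2573759 + 626486·777498
1 = 626486·21367570 − 5201141·2573759
Thus 2573759·(-5201141) ≡ 1 (mod 21367570); reducing, -5201141 mod 21367570 = 16166429.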